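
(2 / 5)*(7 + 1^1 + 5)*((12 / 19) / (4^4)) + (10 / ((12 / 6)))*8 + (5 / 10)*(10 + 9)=150519 / 3040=49.51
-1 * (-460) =460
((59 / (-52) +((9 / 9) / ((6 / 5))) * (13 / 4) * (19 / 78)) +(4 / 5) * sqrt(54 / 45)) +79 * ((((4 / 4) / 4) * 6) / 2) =4 * sqrt(30) / 25 +110027 / 1872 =59.65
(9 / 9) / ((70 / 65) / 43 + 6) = 559 / 3368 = 0.17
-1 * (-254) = 254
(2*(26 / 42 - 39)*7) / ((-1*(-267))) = -1612 / 801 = -2.01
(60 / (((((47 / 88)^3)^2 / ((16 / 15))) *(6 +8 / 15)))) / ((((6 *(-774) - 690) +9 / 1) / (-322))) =683602815746048 / 26786350092565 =25.52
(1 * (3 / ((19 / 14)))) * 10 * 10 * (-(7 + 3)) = -42000 / 19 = -2210.53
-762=-762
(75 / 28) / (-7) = -75 / 196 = -0.38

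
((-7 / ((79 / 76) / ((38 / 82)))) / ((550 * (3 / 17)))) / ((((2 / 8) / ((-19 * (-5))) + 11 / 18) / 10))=-39178608 / 74785271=-0.52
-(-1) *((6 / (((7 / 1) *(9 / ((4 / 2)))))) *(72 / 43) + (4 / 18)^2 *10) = 19816 / 24381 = 0.81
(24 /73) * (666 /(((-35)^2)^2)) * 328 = 0.05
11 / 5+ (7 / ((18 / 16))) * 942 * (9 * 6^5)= 2050997771 / 5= 410199554.20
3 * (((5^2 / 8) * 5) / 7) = 375 / 56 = 6.70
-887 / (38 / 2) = -887 / 19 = -46.68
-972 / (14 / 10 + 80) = -4860 / 407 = -11.94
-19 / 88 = -0.22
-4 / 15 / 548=-1 / 2055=-0.00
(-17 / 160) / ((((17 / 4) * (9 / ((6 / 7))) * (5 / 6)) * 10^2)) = -1 / 35000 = -0.00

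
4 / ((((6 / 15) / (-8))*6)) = -40 / 3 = -13.33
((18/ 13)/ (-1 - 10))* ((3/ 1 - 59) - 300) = 6408/ 143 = 44.81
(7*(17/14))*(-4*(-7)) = 238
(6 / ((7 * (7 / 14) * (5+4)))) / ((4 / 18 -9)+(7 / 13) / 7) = -0.02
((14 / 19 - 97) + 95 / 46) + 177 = 72369 / 874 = 82.80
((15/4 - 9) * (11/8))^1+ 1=-199/32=-6.22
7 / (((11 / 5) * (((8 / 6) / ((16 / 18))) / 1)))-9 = -6.88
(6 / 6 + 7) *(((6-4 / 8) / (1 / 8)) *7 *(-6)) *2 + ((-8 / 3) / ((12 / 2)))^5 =-1745961856 / 59049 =-29568.02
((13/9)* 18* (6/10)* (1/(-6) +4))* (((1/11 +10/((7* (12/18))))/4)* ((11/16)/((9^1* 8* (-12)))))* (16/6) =-12857/181440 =-0.07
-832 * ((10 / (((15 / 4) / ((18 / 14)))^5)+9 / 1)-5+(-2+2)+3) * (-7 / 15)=61591536448 / 22509375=2736.26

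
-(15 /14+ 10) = -155 /14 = -11.07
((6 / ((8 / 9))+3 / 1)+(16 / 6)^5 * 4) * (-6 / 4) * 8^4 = -273287680 / 81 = -3373921.98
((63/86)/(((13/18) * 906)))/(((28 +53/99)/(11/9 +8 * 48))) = 7207893/476910850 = 0.02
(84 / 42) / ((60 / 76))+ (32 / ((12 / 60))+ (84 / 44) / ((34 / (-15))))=907087 / 5610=161.69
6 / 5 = 1.20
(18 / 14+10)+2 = 13.29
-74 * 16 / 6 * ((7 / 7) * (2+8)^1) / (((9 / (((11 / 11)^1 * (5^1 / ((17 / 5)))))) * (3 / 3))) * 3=-148000 / 153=-967.32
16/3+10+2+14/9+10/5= 188/9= 20.89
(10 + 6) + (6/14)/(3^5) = 9073/567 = 16.00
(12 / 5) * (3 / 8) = 9 / 10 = 0.90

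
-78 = -78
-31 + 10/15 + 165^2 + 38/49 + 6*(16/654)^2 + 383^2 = 303690401725/1746507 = 173884.45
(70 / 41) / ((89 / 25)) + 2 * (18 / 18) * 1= 9048 / 3649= 2.48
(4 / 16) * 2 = 1 / 2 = 0.50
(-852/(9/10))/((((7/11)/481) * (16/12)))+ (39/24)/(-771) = -23170770571/43176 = -536658.57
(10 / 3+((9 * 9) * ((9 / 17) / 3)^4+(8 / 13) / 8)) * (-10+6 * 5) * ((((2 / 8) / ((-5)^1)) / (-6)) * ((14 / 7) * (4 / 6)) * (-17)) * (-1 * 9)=22728344 / 191607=118.62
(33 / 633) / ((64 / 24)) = 33 / 1688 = 0.02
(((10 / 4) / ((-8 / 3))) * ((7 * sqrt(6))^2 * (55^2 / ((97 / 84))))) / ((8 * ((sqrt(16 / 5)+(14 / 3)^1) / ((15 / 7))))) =-2865121875 / 58976+245581875 * sqrt(5) / 29488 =-29958.73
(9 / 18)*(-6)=-3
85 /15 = 17 /3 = 5.67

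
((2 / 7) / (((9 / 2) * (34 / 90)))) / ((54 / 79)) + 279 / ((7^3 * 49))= 2024851 / 7714413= 0.26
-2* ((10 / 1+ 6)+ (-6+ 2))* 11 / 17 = -264 / 17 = -15.53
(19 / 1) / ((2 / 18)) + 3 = 174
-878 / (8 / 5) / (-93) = 2195 / 372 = 5.90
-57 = -57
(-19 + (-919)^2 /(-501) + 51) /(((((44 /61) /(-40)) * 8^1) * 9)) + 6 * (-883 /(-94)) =12402514219 /9324612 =1330.08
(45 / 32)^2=2025 / 1024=1.98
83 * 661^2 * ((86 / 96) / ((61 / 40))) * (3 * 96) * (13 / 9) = 1621745890960 / 183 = 8861999404.15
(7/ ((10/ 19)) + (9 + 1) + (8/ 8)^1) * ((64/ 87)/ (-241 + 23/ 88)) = -228096/ 3071825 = -0.07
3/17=0.18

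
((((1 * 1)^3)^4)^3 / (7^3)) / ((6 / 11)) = 0.01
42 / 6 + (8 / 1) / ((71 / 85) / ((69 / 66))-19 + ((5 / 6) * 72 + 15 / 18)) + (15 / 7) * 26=220190683 / 3500539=62.90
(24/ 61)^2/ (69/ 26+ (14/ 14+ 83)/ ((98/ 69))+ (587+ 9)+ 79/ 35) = 74880/ 319287847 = 0.00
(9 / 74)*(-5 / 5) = -9 / 74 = -0.12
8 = 8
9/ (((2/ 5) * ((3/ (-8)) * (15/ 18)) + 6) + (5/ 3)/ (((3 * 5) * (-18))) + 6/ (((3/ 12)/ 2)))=5832/ 34907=0.17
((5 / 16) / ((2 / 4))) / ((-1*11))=-5 / 88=-0.06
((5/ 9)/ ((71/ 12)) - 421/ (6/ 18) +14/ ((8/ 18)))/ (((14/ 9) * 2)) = -1573737/ 3976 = -395.81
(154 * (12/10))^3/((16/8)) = 394444512/125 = 3155556.10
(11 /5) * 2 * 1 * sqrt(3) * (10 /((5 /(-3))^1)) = -45.73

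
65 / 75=13 / 15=0.87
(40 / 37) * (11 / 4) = 110 / 37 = 2.97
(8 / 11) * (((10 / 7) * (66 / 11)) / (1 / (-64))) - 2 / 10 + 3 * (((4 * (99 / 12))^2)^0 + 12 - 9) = -149057 / 385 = -387.16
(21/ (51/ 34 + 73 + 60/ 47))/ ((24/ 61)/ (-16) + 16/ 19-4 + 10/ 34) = -4575732/ 47690161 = -0.10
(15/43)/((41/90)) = 1350/1763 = 0.77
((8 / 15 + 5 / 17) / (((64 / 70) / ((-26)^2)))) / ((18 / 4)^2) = 249613 / 8262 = 30.21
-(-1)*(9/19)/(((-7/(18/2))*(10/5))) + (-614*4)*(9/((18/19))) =-6206393/266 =-23332.30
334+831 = 1165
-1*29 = -29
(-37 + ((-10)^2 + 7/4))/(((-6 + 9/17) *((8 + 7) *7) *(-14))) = 629/78120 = 0.01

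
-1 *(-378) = 378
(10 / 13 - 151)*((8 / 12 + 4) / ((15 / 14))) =-42532 / 65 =-654.34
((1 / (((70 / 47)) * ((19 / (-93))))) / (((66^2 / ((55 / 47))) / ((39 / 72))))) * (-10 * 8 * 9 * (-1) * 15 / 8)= -0.65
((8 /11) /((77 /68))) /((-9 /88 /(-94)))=409088 /693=590.31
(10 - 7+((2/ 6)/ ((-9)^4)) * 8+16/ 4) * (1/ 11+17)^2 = 2044.81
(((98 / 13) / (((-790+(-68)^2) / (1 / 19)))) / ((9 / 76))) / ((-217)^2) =4 / 215541729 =0.00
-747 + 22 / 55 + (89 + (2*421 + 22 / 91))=84012 / 455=184.64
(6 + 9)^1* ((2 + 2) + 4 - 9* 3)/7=-285/7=-40.71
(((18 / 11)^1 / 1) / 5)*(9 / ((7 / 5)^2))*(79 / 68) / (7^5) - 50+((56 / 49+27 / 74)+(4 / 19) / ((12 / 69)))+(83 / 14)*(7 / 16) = -154818592590807 / 3464441162336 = -44.69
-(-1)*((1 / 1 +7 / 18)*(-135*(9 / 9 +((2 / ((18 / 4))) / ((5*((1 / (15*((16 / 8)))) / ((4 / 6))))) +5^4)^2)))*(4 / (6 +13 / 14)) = -42525149.68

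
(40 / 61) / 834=20 / 25437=0.00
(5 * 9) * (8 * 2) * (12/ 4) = 2160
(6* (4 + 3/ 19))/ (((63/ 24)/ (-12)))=-114.05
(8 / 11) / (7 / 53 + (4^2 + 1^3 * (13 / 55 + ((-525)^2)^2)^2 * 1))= 116600 / 925285328230294596922517207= 0.00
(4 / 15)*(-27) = -36 / 5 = -7.20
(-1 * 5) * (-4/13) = 20/13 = 1.54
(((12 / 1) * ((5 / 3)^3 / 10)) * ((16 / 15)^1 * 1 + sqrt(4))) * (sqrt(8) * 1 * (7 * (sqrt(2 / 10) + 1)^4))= 10304 * sqrt(10) / 45 + 72128 * sqrt(2) / 135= 1479.68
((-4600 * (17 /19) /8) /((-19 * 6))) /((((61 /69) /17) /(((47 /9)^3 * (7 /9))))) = 2777698711025 /288959562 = 9612.76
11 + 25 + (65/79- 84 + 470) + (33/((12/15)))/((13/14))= 959723/2054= 467.25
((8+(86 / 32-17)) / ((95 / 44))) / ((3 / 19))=-1111 / 60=-18.52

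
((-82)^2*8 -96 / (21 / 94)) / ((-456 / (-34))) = 529176 / 133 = 3978.77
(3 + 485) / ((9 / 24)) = 3904 / 3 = 1301.33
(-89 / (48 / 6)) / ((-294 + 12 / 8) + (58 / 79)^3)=43880471 / 1152150364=0.04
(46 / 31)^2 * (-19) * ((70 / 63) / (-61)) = 402040 / 527589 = 0.76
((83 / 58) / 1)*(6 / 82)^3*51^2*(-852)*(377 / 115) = -32280121458 / 7925915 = -4072.73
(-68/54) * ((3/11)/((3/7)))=-238/297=-0.80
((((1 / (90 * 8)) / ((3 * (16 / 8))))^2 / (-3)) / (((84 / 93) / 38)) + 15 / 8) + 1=2253484211 / 783820800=2.87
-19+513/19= 8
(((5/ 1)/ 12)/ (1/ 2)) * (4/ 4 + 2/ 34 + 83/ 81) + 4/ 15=82741/ 41310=2.00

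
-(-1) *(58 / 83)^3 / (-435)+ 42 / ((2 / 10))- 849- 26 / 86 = -235776658754 / 368802615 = -639.30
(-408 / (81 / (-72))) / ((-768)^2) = 0.00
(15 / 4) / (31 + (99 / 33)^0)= 15 / 128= 0.12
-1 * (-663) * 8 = 5304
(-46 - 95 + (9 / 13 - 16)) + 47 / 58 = -117245 / 754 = -155.50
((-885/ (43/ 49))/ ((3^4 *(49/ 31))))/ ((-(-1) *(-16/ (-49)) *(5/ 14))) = -627347/ 9288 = -67.54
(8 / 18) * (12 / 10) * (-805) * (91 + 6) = -124936 / 3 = -41645.33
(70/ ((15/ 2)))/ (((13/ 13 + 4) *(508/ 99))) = 231/ 635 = 0.36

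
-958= -958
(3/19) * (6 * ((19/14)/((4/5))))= 45/28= 1.61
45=45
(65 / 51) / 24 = 0.05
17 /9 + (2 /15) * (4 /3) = 31 /15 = 2.07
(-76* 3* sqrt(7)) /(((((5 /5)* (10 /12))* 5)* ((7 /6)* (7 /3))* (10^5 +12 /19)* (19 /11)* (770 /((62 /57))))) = -3348* sqrt(7) /20365753625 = -0.00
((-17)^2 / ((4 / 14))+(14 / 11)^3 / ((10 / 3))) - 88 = 12300017 / 13310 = 924.12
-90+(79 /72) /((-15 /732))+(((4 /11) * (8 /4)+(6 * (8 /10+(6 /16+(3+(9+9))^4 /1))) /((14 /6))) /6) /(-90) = -889522093 /831600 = -1069.65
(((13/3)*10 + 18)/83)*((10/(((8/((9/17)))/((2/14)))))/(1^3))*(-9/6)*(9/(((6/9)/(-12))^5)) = 17601325920/9877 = 1782051.83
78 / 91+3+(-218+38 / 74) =-55330 / 259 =-213.63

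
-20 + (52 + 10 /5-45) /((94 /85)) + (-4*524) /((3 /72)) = -4729691 /94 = -50315.86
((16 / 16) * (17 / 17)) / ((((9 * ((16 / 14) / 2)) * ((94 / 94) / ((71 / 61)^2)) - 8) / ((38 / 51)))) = -670453 / 3782670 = -0.18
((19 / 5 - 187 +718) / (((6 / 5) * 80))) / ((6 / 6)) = 1337 / 240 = 5.57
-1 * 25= -25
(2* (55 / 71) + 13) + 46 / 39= 43553 / 2769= 15.73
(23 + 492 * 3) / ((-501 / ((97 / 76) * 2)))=-145403 / 19038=-7.64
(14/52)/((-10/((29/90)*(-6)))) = 203/3900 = 0.05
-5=-5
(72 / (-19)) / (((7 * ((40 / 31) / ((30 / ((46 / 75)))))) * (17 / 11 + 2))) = -230175 / 39767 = -5.79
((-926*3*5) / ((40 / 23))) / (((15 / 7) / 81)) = -6037983 / 20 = -301899.15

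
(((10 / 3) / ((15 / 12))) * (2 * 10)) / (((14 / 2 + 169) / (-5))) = -50 / 33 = -1.52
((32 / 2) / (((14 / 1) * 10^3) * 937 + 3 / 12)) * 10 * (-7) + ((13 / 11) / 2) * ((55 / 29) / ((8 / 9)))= 30694041865 / 24347008464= 1.26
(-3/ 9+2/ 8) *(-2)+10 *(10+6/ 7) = 4567/ 42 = 108.74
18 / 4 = 9 / 2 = 4.50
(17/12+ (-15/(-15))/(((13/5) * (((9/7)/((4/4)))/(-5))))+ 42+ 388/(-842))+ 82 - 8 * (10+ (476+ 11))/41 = 213945895/8078148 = 26.48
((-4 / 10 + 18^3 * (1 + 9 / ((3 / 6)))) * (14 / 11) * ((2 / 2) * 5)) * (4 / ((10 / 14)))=217182896 / 55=3948779.93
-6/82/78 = -1/1066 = -0.00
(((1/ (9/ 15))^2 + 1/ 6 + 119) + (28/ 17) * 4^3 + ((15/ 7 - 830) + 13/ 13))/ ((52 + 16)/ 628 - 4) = 154.05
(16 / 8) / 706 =1 / 353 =0.00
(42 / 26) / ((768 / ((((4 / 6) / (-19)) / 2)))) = -7 / 189696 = -0.00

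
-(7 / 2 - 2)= -3 / 2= -1.50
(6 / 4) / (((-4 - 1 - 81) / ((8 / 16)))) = -3 / 344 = -0.01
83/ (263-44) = 83/ 219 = 0.38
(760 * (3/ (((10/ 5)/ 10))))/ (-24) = -475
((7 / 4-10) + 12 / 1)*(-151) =-2265 / 4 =-566.25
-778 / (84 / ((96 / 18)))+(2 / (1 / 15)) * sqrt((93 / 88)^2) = -49043 / 2772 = -17.69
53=53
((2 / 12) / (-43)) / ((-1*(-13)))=-1 / 3354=-0.00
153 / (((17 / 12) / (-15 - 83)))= -10584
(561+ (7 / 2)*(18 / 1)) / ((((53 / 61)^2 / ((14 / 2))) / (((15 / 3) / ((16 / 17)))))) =86345805 / 2809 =30738.98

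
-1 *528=-528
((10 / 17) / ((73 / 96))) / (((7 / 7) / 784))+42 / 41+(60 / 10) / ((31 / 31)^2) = 31215648 / 50881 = 613.50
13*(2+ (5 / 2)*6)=221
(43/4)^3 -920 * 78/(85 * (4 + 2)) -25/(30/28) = 3519433/3264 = 1078.26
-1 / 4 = -0.25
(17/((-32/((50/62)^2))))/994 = -10625/30567488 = -0.00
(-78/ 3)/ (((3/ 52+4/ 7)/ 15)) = -619.91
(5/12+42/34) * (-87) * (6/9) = -95.81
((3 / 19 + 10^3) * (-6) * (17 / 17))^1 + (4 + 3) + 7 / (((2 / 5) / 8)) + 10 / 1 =-111035 / 19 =-5843.95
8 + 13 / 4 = 45 / 4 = 11.25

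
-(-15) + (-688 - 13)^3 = -344472086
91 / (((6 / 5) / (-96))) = -7280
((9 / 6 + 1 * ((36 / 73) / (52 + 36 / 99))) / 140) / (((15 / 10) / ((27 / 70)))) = 0.00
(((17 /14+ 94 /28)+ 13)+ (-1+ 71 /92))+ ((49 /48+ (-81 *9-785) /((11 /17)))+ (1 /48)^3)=-454676374037 /195858432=-2321.45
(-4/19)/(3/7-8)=28/1007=0.03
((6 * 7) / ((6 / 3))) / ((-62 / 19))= -6.44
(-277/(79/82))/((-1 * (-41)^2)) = 554/3239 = 0.17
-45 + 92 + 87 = 134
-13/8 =-1.62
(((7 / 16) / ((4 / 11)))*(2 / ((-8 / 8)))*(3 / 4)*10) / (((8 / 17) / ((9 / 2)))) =-176715 / 1024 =-172.57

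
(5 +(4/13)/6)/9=197/351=0.56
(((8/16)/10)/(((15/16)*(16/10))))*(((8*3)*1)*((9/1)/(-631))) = -36/3155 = -0.01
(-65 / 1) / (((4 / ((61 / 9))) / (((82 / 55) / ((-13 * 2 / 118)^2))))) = -8705981 / 2574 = -3382.28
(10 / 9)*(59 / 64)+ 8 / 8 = 583 / 288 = 2.02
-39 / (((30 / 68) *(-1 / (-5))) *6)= -221 / 3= -73.67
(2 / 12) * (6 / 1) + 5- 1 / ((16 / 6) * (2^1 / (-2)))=51 / 8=6.38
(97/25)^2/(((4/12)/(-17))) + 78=-431109/625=-689.77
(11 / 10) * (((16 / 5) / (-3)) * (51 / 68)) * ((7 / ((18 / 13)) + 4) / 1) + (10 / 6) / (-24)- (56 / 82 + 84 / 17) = -5713631 / 418200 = -13.66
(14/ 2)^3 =343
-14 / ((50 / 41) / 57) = -16359 / 25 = -654.36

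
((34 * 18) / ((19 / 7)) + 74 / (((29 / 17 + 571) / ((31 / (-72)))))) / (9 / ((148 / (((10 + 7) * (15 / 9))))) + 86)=55542712171 / 21614825448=2.57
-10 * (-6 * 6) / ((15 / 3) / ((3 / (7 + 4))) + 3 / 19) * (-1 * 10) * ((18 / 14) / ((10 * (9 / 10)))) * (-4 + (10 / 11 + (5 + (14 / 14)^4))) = -80.91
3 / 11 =0.27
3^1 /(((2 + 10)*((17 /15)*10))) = 3 /136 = 0.02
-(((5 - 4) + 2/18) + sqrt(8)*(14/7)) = -4*sqrt(2) - 10/9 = -6.77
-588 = -588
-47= -47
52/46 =26/23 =1.13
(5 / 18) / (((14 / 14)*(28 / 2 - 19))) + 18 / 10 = 157 / 90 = 1.74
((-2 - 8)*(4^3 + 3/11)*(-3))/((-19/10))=-212100/209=-1014.83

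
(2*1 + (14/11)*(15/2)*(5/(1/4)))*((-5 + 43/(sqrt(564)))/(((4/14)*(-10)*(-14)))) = -1061/44 + 45623*sqrt(141)/62040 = -15.38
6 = 6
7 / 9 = 0.78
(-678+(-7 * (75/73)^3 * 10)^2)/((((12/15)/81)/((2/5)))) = 31164349906111599/151334226289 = 205930.61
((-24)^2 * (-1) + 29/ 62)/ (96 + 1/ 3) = -6297/ 1054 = -5.97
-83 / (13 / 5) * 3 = -95.77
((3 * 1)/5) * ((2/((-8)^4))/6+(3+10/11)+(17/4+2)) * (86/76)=11809477/1712128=6.90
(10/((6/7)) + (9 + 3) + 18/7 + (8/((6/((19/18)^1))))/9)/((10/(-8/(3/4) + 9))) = -44897/10206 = -4.40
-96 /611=-0.16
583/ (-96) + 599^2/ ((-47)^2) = 33157049/ 212064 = 156.35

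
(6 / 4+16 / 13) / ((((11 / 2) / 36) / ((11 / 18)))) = 142 / 13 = 10.92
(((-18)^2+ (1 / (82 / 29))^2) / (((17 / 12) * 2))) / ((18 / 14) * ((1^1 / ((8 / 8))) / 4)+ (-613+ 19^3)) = 1794814 / 98000619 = 0.02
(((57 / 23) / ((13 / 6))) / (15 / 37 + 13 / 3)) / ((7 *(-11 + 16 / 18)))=-170829 / 50091769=-0.00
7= 7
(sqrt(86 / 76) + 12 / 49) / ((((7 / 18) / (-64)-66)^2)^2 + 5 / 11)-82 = -1477570510905017295907046 / 18019152574847516578619 + 9686627647488 * sqrt(1634) / 6987018345349037040689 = -82.00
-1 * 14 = -14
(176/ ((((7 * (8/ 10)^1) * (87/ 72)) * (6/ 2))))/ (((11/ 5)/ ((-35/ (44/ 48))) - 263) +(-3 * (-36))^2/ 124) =-16368000/ 319042079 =-0.05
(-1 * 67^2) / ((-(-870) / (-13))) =58357 / 870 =67.08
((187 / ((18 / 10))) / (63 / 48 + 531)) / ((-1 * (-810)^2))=-44 / 147917745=-0.00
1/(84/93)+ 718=20135/28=719.11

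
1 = 1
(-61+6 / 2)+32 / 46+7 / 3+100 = 3107 / 69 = 45.03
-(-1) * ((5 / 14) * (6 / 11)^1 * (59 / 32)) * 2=885 / 1232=0.72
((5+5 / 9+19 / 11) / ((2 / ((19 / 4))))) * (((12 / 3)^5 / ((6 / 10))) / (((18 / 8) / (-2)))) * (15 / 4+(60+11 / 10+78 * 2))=-15490171648 / 2673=-5795051.12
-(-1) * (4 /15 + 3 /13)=97 /195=0.50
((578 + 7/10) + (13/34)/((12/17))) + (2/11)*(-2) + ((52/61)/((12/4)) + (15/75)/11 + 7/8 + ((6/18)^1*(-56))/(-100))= 116802721/201300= 580.24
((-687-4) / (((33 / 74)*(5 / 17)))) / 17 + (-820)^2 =110894866 / 165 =672090.10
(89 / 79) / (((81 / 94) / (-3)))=-8366 / 2133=-3.92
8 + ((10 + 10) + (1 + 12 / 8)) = 61 / 2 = 30.50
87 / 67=1.30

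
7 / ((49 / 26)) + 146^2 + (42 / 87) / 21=12983720 / 609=21319.74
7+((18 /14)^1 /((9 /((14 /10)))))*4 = 39 /5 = 7.80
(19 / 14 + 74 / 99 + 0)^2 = 8508889 / 1920996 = 4.43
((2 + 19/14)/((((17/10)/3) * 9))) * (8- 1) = 235/51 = 4.61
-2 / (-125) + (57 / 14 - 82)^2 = 148785517 / 24500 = 6072.88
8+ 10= 18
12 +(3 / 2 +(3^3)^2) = 1485 / 2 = 742.50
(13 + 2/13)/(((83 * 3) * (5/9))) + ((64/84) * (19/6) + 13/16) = 18056249/5438160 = 3.32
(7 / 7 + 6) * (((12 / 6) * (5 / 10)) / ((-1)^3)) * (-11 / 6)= 77 / 6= 12.83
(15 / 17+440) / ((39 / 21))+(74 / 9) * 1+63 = 613846 / 1989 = 308.62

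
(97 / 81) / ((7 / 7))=97 / 81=1.20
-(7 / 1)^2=-49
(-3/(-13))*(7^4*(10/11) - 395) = 58995/143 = 412.55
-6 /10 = -3 /5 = -0.60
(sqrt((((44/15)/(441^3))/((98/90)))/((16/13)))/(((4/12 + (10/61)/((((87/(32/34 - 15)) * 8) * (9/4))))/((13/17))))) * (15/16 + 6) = 2552667 * sqrt(429)/20703304384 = 0.00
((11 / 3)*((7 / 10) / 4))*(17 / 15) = 1309 / 1800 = 0.73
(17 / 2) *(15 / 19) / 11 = 255 / 418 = 0.61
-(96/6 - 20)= 4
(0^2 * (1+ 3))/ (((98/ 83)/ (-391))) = 0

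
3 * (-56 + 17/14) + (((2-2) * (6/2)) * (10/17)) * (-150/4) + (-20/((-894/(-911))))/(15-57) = -3076531/18774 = -163.87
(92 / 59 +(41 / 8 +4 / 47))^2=22551929929 / 492129856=45.83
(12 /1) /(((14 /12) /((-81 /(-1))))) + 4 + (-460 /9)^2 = 1955860 /567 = 3449.49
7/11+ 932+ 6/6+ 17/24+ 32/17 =4201787/4488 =936.23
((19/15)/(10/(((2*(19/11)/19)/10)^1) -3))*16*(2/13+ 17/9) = 72656/959985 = 0.08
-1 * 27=-27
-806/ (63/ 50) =-40300/ 63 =-639.68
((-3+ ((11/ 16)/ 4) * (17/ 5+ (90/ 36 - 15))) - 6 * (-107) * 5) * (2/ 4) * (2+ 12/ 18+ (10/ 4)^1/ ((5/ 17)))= 17897.02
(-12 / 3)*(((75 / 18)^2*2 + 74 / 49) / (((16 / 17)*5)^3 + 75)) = -314009482 / 388289475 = -0.81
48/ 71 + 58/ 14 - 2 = 1401/ 497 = 2.82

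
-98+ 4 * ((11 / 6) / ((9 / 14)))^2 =-47726 / 729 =-65.47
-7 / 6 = -1.17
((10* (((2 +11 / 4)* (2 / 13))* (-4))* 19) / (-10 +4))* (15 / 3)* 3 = 18050 / 13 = 1388.46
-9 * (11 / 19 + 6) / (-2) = 1125 / 38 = 29.61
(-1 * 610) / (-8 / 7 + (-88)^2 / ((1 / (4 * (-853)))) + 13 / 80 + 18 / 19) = 6490400 / 281135698271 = 0.00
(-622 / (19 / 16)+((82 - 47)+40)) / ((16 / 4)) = -8527 / 76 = -112.20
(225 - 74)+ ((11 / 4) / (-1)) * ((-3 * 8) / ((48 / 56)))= 228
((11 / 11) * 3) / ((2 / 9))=27 / 2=13.50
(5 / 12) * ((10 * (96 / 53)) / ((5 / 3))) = 240 / 53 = 4.53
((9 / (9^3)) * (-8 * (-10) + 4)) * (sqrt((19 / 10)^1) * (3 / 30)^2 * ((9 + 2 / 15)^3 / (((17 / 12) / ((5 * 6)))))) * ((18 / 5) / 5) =143995768 * sqrt(190) / 11953125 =166.05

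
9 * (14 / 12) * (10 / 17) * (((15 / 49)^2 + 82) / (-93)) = -985535 / 180761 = -5.45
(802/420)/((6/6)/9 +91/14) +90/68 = 13431/8330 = 1.61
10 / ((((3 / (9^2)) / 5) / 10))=13500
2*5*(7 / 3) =70 / 3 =23.33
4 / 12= 1 / 3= 0.33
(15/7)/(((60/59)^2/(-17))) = -59177/1680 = -35.22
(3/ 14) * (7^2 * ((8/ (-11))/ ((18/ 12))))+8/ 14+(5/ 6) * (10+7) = 4457/ 462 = 9.65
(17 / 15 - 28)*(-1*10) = 806 / 3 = 268.67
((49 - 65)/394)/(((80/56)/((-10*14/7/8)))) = 14/197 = 0.07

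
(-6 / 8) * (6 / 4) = -9 / 8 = -1.12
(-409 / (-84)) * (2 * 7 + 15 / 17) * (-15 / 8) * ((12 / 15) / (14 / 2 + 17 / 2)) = -103477 / 14756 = -7.01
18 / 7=2.57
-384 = -384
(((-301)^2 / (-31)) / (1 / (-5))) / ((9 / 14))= 6342070 / 279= 22731.43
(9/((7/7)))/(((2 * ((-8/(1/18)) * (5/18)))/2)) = -9/40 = -0.22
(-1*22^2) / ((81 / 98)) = -47432 / 81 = -585.58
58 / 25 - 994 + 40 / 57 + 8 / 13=-18346472 / 18525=-990.36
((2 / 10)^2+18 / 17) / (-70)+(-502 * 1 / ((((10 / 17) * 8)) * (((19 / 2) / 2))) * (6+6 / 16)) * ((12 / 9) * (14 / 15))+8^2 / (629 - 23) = -5083203159 / 28545125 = -178.08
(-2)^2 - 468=-464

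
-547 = -547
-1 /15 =-0.07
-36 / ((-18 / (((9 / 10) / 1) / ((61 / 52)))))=468 / 305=1.53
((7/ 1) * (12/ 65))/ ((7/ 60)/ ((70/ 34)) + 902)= 5040/ 3518021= 0.00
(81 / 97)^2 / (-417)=-2187 / 1307851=-0.00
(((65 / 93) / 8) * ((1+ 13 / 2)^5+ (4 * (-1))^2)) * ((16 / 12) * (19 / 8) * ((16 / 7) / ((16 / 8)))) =938460445 / 124992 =7508.16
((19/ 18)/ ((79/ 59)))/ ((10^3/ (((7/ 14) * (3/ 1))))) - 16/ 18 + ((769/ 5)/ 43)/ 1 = 328847809/ 122292000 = 2.69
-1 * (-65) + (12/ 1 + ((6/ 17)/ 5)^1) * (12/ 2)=11681/ 85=137.42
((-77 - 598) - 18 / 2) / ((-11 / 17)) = 1057.09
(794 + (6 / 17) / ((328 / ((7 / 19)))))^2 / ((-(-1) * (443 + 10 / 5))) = 1769025850724521 / 1248684588880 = 1416.71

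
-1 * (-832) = 832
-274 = -274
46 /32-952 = -15209 /16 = -950.56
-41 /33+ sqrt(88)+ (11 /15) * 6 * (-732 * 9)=-4783093 /165+ 2 * sqrt(22)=-28979.06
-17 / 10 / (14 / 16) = -68 / 35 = -1.94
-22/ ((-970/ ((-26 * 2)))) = -572/ 485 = -1.18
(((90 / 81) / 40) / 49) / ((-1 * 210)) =-1 / 370440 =-0.00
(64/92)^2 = 256/529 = 0.48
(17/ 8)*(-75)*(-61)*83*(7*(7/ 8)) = 316310925/ 64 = 4942358.20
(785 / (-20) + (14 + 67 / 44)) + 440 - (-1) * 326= 8165 / 11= 742.27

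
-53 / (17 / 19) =-1007 / 17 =-59.24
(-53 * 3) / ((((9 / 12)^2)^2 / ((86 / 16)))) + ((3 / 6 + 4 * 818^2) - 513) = 144357253 / 54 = 2673282.46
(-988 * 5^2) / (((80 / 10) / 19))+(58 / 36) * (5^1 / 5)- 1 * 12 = -528056 / 9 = -58672.89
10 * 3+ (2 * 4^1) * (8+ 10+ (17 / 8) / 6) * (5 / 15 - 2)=-214.72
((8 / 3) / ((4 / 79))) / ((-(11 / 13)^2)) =-73.56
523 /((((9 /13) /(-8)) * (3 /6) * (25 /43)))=-4677712 /225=-20789.83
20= 20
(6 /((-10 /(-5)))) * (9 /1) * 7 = 189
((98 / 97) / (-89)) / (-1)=98 / 8633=0.01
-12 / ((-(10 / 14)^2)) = 23.52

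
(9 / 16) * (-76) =-171 / 4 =-42.75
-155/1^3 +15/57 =-2940/19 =-154.74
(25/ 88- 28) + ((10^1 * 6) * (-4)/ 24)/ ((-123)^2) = -36900511/ 1331352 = -27.72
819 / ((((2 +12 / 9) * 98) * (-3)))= -0.84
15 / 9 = 5 / 3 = 1.67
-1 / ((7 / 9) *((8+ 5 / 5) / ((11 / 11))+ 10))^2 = -81 / 17689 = -0.00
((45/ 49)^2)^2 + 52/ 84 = 23007934/ 17294403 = 1.33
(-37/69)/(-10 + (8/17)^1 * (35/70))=629/11454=0.05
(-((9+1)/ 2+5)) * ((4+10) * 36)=-5040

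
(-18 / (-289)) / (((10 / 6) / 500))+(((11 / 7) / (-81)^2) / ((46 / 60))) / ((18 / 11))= 18.69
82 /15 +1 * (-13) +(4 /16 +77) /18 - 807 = -810.24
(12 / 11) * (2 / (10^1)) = 12 / 55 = 0.22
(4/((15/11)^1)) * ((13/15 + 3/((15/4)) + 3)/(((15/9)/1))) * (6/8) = 154/25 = 6.16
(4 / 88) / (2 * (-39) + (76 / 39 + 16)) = -39 / 51524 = -0.00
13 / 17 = 0.76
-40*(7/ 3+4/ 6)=-120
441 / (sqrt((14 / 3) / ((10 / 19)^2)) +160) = 10584000 / 3837473- 41895 * sqrt(42) / 3837473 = 2.69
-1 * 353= -353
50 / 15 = 3.33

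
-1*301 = -301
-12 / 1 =-12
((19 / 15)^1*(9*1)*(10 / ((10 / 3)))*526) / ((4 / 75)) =674595 / 2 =337297.50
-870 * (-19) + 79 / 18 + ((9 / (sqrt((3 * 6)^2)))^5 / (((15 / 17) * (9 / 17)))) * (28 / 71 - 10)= 2535615331 / 153360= 16533.75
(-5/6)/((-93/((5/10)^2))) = 5/2232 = 0.00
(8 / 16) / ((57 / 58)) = 29 / 57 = 0.51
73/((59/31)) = 2263/59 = 38.36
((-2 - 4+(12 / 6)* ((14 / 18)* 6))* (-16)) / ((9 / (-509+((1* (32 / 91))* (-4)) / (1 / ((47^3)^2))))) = 220758337348960 / 2457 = 89848733149.76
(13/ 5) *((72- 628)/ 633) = -7228/ 3165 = -2.28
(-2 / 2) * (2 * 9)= -18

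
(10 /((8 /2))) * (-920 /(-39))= 2300 /39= 58.97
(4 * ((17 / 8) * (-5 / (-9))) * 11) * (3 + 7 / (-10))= 4301 / 36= 119.47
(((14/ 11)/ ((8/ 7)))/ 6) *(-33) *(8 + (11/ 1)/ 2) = -1323/ 16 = -82.69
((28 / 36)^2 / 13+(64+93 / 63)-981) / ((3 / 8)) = -53983864 / 22113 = -2441.27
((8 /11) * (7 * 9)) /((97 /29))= 14616 /1067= 13.70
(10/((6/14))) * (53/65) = 742/39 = 19.03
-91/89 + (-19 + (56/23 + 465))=915853/2047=447.41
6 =6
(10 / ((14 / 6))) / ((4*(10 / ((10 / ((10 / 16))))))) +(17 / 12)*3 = 167 / 28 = 5.96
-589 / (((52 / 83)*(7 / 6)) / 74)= -5426457 / 91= -59631.40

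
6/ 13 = 0.46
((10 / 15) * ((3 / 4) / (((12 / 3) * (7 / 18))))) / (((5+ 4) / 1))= 1 / 28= 0.04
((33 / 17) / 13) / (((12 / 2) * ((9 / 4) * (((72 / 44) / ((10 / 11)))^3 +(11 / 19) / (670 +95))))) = 26125 / 13776607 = 0.00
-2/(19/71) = -142/19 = -7.47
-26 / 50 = -13 / 25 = -0.52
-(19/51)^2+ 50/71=104419/184671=0.57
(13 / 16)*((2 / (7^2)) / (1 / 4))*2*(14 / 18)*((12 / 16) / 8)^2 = 13 / 7168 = 0.00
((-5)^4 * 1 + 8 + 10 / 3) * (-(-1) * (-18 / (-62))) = 5727 / 31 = 184.74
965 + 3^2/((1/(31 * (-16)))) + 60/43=-150397/43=-3497.60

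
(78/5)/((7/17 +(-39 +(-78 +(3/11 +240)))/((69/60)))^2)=1442890878/1070970108605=0.00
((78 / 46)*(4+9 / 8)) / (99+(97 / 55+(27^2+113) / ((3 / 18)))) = 87945 / 52145968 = 0.00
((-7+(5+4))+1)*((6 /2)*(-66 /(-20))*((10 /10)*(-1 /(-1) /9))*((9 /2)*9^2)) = 24057 /20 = 1202.85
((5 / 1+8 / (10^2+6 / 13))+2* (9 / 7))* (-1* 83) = -2902759 / 4571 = -635.04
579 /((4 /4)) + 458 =1037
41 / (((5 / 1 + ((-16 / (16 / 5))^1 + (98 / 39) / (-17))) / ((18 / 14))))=-244647 / 686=-356.63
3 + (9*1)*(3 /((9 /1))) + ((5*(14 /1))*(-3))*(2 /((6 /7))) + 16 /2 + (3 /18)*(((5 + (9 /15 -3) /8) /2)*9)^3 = 17612989 /16000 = 1100.81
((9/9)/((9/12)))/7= 4/21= 0.19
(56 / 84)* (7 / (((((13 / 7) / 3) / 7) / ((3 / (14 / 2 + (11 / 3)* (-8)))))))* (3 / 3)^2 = -6174 / 871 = -7.09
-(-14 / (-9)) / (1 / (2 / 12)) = -7 / 27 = -0.26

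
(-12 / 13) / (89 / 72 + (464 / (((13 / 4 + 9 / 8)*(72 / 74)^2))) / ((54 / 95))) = -1469664 / 315764761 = -0.00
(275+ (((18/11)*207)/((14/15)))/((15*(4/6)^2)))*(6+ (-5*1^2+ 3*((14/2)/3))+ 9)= 1724939/308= 5600.45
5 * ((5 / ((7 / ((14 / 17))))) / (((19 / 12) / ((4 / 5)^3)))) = 1536 / 1615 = 0.95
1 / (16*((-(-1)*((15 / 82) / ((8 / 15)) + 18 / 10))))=205 / 7029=0.03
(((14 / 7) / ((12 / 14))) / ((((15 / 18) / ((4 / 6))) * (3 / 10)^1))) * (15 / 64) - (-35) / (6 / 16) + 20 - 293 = -4277 / 24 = -178.21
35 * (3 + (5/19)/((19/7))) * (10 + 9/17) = 7004270/6137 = 1141.32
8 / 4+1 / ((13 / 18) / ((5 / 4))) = 97 / 26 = 3.73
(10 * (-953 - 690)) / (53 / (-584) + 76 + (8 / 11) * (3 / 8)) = -105546320 / 489393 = -215.67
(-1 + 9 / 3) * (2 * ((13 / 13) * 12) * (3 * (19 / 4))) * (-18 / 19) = -648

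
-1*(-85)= 85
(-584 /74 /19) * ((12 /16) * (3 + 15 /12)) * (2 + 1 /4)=-33507 /11248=-2.98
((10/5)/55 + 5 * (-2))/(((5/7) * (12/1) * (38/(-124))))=59458/15675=3.79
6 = 6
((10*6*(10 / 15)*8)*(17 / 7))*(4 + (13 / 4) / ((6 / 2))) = 82960 / 21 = 3950.48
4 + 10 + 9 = 23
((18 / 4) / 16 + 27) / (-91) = -873 / 2912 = -0.30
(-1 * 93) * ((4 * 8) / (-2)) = 1488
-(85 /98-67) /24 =6481 /2352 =2.76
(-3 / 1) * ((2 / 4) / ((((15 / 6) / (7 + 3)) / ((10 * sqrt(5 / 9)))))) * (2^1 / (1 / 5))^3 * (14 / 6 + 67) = -4160000 * sqrt(5) / 3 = -3100680.93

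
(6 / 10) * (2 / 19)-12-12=-2274 / 95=-23.94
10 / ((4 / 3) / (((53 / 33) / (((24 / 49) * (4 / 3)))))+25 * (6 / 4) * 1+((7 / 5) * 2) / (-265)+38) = 1298500 / 9872703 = 0.13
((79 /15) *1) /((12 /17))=1343 /180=7.46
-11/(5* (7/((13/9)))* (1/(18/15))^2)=-572/875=-0.65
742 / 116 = 371 / 58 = 6.40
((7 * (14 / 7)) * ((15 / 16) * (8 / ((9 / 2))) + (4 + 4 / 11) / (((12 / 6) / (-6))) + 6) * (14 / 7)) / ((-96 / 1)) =1253 / 792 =1.58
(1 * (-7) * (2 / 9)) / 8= -7 / 36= -0.19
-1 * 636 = -636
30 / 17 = 1.76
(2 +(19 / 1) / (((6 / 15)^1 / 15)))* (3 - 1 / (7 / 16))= 7145 / 14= 510.36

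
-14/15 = -0.93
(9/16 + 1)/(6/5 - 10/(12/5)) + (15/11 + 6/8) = 12429/7832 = 1.59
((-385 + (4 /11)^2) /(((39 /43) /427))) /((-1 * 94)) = 285017803 /147862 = 1927.59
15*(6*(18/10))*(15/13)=2430/13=186.92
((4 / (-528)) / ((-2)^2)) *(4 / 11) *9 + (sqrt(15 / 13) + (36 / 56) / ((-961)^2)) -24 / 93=-826847027 / 3128889148 + sqrt(195) / 13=0.81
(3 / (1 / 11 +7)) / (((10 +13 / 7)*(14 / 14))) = 77 / 2158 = 0.04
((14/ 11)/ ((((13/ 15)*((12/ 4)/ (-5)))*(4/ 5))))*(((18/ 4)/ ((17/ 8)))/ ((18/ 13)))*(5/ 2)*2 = -4375/ 187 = -23.40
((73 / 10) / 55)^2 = 5329 / 302500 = 0.02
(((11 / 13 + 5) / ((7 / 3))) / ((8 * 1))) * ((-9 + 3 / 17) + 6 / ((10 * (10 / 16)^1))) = -95247 / 38675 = -2.46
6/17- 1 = -0.65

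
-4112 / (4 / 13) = -13364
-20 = -20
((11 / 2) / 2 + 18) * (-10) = -415 / 2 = -207.50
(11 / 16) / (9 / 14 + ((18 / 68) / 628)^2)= 2194056788 / 2051586135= 1.07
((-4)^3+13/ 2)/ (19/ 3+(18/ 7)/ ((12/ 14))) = -345/ 56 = -6.16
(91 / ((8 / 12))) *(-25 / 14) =-975 / 4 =-243.75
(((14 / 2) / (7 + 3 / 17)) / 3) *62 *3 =3689 / 61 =60.48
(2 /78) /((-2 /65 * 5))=-1 /6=-0.17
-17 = -17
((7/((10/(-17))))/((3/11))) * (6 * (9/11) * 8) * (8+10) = -154224/5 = -30844.80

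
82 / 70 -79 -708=-27504 / 35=-785.83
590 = 590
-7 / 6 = -1.17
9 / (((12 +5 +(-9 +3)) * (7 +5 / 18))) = 162 / 1441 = 0.11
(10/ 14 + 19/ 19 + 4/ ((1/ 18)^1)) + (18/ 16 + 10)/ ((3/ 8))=2171/ 21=103.38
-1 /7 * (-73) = 73 /7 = 10.43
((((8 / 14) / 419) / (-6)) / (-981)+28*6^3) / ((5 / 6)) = 104410482628 / 14386365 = 7257.60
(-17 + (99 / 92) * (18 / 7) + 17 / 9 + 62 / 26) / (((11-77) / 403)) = 11631541 / 191268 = 60.81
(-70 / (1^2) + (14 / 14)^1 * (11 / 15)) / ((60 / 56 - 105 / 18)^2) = -152733 / 50000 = -3.05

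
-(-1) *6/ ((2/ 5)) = 15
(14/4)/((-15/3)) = -7/10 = -0.70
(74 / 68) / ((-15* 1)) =-37 / 510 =-0.07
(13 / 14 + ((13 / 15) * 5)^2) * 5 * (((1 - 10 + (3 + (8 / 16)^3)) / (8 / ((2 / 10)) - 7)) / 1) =-583505 / 33264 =-17.54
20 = 20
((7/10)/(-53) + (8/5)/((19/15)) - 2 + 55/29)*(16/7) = 2678504/1022105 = 2.62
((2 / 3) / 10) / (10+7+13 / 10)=2 / 549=0.00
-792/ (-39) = 264/ 13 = 20.31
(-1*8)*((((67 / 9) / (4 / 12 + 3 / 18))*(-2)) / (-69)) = -2144 / 621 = -3.45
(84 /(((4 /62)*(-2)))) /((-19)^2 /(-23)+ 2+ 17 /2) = 29946 /239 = 125.30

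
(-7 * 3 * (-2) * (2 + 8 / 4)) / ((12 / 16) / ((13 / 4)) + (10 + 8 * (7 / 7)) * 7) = 728 / 547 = 1.33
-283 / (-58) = 283 / 58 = 4.88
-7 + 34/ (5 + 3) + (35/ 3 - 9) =-1/ 12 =-0.08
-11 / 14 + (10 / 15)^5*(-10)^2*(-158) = -7081073 / 3402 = -2081.44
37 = 37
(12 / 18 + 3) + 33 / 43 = 572 / 129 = 4.43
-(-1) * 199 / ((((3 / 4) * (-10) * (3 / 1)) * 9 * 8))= -0.12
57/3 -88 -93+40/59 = -9518/59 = -161.32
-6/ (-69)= 2/ 23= 0.09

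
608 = 608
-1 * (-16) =16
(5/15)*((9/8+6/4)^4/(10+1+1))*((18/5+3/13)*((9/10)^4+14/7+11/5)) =261289307601/10649600000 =24.54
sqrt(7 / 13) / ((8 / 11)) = 11 * sqrt(91) / 104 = 1.01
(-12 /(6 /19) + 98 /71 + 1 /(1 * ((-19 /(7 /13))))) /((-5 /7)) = 4498879 /87685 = 51.31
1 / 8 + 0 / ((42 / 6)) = 1 / 8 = 0.12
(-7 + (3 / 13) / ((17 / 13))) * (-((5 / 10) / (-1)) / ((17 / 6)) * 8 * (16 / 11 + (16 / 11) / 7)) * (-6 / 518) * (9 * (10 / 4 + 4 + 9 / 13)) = 4810752 / 400673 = 12.01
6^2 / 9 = 4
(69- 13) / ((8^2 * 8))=7 / 64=0.11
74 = 74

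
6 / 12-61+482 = 843 / 2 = 421.50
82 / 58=1.41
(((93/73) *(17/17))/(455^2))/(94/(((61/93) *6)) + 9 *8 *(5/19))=107787/750245971475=0.00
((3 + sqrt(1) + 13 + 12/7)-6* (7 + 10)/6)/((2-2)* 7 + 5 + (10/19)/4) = 152/455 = 0.33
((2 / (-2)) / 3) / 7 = -1 / 21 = -0.05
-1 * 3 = -3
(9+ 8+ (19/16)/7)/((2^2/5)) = 9615/448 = 21.46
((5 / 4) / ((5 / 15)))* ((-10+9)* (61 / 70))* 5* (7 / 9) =-305 / 24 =-12.71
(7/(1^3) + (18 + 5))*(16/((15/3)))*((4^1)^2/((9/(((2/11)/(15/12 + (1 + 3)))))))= 4096/693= 5.91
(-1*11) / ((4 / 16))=-44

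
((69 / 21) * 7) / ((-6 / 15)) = -57.50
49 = 49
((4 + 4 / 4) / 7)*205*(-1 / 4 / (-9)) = 1025 / 252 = 4.07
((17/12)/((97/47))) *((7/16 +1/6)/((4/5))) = 115855/223488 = 0.52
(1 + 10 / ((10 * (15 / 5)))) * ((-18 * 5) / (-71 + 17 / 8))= 960 / 551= 1.74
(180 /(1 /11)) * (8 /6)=2640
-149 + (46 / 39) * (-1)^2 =-5765 / 39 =-147.82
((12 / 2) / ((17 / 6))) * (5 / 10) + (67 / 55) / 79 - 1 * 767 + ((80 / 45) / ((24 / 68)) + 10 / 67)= -101651365324 / 133621785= -760.74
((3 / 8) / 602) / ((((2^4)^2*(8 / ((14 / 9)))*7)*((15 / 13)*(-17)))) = -13 / 3772661760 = -0.00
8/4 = 2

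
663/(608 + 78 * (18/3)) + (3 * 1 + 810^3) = 571830519891/1076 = 531441003.62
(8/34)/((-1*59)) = -4/1003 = -0.00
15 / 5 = 3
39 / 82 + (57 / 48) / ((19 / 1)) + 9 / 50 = 11777 / 16400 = 0.72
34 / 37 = 0.92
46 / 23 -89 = -87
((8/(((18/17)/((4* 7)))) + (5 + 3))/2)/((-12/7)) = -1729/27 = -64.04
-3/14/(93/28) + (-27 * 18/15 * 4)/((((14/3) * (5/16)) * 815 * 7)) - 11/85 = -110229829/526143625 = -0.21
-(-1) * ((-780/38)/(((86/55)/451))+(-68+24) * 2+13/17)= -83440186/13889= -6007.65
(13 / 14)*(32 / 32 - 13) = -78 / 7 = -11.14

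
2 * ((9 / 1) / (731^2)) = 18 / 534361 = 0.00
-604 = -604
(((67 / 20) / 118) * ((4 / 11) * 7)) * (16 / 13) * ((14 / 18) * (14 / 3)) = 367696 / 1138995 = 0.32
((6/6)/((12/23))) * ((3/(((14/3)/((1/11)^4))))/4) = 69/3279584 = 0.00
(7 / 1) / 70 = 1 / 10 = 0.10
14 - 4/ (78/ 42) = 154/ 13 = 11.85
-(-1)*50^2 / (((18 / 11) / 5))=7638.89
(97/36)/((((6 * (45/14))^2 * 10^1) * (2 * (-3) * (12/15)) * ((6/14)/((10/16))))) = -33271/151165440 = -0.00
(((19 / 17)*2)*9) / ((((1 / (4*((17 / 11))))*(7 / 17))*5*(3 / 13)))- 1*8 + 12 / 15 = 98004 / 385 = 254.56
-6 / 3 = -2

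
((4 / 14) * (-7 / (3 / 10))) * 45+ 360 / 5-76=-304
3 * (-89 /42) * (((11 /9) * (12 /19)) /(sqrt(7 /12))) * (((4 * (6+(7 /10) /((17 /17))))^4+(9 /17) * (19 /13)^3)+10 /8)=-15718896122858533 * sqrt(21) /21732449375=-3314538.09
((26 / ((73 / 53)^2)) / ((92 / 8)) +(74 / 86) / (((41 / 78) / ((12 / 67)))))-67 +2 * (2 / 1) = -890598967669 / 14477736607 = -61.52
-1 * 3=-3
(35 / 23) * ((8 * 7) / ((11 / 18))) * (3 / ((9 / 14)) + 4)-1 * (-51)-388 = 220499 / 253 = 871.54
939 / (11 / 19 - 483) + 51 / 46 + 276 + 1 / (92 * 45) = 275.16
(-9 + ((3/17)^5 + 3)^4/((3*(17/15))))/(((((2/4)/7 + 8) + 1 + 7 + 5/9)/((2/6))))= 43031602058368738429682387334/144747601547753295385333019615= 0.30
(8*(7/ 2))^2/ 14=56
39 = 39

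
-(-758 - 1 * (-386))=372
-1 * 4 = -4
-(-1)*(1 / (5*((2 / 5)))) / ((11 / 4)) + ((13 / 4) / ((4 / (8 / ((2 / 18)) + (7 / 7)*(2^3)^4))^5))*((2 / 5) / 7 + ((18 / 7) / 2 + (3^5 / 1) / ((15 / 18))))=450262313347726940702 / 385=1169512502201888157.67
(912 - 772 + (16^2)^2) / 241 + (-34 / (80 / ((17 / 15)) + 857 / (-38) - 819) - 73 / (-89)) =273.38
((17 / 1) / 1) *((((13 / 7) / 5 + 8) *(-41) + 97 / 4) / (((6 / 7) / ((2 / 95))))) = -759169 / 5700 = -133.19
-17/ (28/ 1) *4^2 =-68/ 7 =-9.71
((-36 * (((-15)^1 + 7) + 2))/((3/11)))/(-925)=-792/925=-0.86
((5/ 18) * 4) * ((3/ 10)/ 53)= 1/ 159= 0.01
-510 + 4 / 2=-508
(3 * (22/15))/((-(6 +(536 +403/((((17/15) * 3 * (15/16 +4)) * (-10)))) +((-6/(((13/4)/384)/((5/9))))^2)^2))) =-421931653/2307256483155306505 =-0.00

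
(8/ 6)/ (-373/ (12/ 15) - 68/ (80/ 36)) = -80/ 29811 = -0.00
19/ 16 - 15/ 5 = -29/ 16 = -1.81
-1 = -1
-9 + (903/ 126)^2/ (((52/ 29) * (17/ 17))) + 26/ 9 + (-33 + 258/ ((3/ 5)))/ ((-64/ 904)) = -10455293/ 1872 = -5585.09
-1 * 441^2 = -194481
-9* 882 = -7938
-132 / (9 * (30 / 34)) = -748 / 45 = -16.62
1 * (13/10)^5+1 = 471293/100000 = 4.71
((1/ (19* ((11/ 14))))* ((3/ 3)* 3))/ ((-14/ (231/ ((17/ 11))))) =-693/ 323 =-2.15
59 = 59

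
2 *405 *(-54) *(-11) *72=34642080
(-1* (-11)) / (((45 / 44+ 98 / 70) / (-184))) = -445280 / 533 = -835.42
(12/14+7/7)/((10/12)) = 78/35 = 2.23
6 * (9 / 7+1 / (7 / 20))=174 / 7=24.86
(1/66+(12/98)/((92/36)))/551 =4691/40984482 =0.00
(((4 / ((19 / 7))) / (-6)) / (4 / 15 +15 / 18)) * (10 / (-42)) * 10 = 1000 / 1881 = 0.53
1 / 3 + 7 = 22 / 3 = 7.33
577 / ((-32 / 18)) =-5193 / 16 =-324.56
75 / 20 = 15 / 4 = 3.75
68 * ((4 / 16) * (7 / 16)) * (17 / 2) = 2023 / 32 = 63.22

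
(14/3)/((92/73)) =511/138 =3.70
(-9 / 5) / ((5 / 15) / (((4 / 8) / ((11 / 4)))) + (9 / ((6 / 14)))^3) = -54 / 277885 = -0.00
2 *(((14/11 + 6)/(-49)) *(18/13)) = -2880/7007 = -0.41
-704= -704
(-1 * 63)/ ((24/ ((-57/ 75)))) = 2.00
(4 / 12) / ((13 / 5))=5 / 39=0.13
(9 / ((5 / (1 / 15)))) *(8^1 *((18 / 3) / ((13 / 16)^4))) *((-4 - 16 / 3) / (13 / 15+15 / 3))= -33030144 / 1570855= -21.03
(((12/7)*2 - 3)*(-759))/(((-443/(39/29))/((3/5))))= 266409/449645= 0.59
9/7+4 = 5.29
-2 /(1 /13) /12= -2.17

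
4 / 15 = 0.27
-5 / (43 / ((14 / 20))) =-7 / 86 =-0.08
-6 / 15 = -2 / 5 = -0.40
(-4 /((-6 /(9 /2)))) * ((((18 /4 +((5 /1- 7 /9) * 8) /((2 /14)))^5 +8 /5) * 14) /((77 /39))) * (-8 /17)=-99737956853374369777 /12269070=-8129218991608.52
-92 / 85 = -1.08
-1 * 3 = -3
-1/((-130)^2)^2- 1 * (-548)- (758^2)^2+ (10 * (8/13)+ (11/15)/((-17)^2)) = -81746530345416843218867/247623870000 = -330123789541.84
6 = 6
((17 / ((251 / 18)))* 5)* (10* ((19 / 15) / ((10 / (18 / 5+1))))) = 44574 / 1255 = 35.52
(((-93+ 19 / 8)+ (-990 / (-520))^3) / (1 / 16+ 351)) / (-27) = 11772301 / 1332779292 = 0.01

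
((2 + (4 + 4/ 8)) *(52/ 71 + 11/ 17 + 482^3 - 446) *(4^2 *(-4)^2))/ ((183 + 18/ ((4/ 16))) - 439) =-28113181432752/ 27761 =-1012686194.04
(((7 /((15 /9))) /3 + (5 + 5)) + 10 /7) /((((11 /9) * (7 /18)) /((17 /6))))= 206091 /2695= 76.47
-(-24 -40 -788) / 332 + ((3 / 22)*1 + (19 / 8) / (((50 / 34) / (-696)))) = -51189051 / 45650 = -1121.34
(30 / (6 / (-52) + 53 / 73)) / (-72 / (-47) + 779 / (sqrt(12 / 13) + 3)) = 2062799544*sqrt(39) / 215120354285 + 768313615212 / 4087286731415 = 0.25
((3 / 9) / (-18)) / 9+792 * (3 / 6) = 192455 / 486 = 396.00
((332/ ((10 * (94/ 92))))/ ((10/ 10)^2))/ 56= 1909/ 3290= 0.58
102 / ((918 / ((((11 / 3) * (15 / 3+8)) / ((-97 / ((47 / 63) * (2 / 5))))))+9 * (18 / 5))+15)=-571285 / 34796383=-0.02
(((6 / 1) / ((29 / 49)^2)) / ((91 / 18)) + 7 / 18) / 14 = 106189 / 393588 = 0.27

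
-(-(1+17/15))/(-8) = -4/15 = -0.27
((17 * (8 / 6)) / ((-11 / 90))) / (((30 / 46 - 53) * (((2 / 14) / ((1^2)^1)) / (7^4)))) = 28163730 / 473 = 59542.77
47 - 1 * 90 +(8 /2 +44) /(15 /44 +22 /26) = -1741 /679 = -2.56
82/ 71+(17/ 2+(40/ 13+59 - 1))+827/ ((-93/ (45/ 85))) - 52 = 13643207/ 972842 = 14.02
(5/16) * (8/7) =5/14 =0.36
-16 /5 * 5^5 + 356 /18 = -89822 /9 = -9980.22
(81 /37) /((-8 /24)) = -243 /37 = -6.57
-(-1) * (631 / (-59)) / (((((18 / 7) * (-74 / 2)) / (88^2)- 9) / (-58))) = -991952192 / 14411871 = -68.83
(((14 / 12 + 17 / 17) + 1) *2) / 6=19 / 18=1.06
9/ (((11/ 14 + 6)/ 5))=126/ 19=6.63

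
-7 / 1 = -7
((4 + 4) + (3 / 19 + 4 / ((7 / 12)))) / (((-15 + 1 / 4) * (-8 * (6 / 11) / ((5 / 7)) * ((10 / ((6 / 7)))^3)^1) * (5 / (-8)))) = -395406 / 2355080875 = -0.00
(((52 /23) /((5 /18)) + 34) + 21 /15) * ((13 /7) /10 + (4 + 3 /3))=1817541 /8050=225.78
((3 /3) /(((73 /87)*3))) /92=29 /6716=0.00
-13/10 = -1.30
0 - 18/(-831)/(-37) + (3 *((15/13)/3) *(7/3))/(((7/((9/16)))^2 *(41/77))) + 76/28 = 26884539737/9789188864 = 2.75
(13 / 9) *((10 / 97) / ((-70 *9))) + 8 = 439979 / 54999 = 8.00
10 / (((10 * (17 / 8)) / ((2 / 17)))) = 16 / 289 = 0.06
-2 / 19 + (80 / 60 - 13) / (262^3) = -107909033 / 1025129496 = -0.11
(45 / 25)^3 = 729 / 125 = 5.83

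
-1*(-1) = 1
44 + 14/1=58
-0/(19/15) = 0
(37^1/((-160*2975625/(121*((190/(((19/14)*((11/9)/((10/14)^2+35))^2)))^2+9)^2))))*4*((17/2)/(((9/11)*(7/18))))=-40444752396051190999030761056009832560541/206363852399138836325000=-195987581768075039.02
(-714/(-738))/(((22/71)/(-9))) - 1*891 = -829029/902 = -919.10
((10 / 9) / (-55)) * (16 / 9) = -32 / 891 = -0.04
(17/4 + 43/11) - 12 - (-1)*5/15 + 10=857/132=6.49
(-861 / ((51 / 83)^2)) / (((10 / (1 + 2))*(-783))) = 1977143 / 2262870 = 0.87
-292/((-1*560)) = 73/140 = 0.52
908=908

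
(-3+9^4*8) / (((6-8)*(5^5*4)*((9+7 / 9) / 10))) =-94473 / 44000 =-2.15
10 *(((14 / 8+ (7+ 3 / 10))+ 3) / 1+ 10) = 220.50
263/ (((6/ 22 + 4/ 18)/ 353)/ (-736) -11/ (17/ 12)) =-33.87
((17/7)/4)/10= 17/280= 0.06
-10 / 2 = -5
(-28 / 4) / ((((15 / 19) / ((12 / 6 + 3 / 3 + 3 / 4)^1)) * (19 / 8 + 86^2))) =-266 / 59187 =-0.00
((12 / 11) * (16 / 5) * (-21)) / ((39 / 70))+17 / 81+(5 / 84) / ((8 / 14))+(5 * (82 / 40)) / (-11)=-24500027 / 185328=-132.20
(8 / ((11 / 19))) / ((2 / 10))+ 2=782 / 11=71.09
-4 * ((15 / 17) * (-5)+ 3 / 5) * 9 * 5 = 11664 / 17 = 686.12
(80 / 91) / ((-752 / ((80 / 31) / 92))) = -100 / 3049501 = -0.00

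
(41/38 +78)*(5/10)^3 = 3005/304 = 9.88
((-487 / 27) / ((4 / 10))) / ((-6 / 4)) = 2435 / 81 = 30.06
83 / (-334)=-83 / 334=-0.25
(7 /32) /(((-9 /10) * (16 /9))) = -0.14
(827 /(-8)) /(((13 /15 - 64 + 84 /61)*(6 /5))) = 1261175 /904112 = 1.39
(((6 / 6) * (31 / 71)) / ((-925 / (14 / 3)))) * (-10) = 868 / 39405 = 0.02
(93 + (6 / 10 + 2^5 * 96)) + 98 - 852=12058 / 5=2411.60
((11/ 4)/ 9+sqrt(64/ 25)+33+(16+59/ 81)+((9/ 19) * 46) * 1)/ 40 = 2259973/ 1231200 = 1.84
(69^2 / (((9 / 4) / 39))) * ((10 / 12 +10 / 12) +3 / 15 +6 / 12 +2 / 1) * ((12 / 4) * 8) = 8648515.20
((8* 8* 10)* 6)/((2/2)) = 3840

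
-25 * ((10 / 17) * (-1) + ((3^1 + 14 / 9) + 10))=-349.18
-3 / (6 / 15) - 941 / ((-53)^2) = -44017 / 5618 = -7.83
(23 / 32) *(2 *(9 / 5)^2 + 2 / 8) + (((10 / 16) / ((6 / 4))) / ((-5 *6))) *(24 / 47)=2179339 / 451200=4.83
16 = 16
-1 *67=-67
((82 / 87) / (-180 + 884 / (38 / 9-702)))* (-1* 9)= 128740 / 2751027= 0.05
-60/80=-0.75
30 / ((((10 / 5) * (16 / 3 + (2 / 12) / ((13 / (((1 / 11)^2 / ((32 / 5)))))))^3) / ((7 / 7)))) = 5101478893322240 / 51594696634079853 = 0.10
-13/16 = -0.81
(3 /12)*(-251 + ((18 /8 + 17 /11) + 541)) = 73.45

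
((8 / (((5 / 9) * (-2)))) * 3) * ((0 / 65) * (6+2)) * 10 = 0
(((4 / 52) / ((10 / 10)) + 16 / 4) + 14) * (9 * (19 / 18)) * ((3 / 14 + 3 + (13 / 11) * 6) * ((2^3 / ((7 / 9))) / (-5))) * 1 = -25509438 / 7007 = -3640.56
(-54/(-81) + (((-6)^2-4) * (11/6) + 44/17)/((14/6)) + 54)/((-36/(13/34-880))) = 11999353/6069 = 1977.15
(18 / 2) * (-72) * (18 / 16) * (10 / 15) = -486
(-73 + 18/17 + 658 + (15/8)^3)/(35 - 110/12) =499203/21760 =22.94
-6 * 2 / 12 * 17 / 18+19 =325 / 18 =18.06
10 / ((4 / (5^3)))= 625 / 2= 312.50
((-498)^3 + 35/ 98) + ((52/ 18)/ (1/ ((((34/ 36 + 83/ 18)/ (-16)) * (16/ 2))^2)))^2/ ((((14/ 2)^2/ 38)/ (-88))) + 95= -6434103577342111/ 52081218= -123539806.18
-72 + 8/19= -1360/19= -71.58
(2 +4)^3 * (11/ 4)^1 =594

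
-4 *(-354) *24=33984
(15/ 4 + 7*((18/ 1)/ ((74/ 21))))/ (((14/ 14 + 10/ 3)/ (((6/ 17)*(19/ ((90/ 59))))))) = 6554487/ 163540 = 40.08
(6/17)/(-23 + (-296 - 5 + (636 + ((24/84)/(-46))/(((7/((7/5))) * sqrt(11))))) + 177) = 2415 * sqrt(11)/14488422093329 + 10457179425/14488422093329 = 0.00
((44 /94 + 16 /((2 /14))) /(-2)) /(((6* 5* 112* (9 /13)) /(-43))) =492479 /473760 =1.04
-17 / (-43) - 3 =-112 / 43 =-2.60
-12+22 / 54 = -313 / 27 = -11.59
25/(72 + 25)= 25/97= 0.26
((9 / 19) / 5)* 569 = 5121 / 95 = 53.91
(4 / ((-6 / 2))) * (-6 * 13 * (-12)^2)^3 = 1889339572224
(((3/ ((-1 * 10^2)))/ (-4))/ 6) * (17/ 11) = 0.00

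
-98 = -98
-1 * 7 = -7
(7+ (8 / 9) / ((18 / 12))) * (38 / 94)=3895 / 1269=3.07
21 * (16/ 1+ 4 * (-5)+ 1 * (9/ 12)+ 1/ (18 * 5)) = -4081/ 60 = -68.02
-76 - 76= -152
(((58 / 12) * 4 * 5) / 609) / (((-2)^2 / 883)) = 4415 / 126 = 35.04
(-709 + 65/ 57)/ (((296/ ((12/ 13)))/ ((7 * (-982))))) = 138676076/ 9139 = 15174.10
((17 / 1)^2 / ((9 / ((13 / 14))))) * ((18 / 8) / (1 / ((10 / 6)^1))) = 18785 / 168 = 111.82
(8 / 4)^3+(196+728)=932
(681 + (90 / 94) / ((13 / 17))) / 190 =3.59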